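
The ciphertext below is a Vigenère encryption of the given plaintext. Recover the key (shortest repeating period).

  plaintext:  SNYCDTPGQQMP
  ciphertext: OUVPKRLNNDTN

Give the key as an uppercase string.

WHXNHY

  i= 0: O-S = 22 → W
  i= 1: U-N =  7 → H
  i= 2: V-Y = 23 → X
  i= 3: P-C = 13 → N
  i= 4: K-D =  7 → H
  i= 5: R-T = 24 → Y
  i= 6: L-P = 22 → W
  i= 7: N-G =  7 → H
  i= 8: N-Q = 23 → X
  i= 9: D-Q = 13 → N
  i=10: T-M =  7 → H
  i=11: N-P = 24 → Y
  shifts repeat with period 6: WHXNHY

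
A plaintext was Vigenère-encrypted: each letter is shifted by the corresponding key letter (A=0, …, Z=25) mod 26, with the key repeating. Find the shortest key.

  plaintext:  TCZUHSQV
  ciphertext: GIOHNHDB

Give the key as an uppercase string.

NGP

  i= 0: G-T = 13 → N
  i= 1: I-C =  6 → G
  i= 2: O-Z = 15 → P
  i= 3: H-U = 13 → N
  i= 4: N-H =  6 → G
  i= 5: H-S = 15 → P
  i= 6: D-Q = 13 → N
  i= 7: B-V =  6 → G
  shifts repeat with period 3: NGP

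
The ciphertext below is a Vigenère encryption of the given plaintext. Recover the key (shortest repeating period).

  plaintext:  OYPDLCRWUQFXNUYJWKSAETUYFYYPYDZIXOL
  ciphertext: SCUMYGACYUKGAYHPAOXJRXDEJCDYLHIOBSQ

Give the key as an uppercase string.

  i= 0: S-O =  4 → E
  i= 1: C-Y =  4 → E
  i= 2: U-P =  5 → F
  i= 3: M-D =  9 → J
  i= 4: Y-L = 13 → N
  i= 5: G-C =  4 → E
  i= 6: A-R =  9 → J
  i= 7: C-W =  6 → G
  i= 8: Y-U =  4 → E
  i= 9: U-Q =  4 → E
  i=10: K-F =  5 → F
  i=11: G-X =  9 → J
  i=12: A-N = 13 → N
  i=13: Y-U =  4 → E
  i=14: H-Y =  9 → J
  i=15: P-J =  6 → G
  i=16: A-W =  4 → E
  i=17: O-K =  4 → E
  i=18: X-S =  5 → F
  i=19: J-A =  9 → J
  i=20: R-E = 13 → N
  i=21: X-T =  4 → E
  i=22: D-U =  9 → J
  i=23: E-Y =  6 → G
  i=24: J-F =  4 → E
  i=25: C-Y =  4 → E
  i=26: D-Y =  5 → F
  i=27: Y-P =  9 → J
  i=28: L-Y = 13 → N
  i=29: H-D =  4 → E
  i=30: I-Z =  9 → J
  i=31: O-I =  6 → G
  i=32: B-X =  4 → E
  i=33: S-O =  4 → E
  i=34: Q-L =  5 → F
  shifts repeat with period 8: EEFJNEJG

EEFJNEJG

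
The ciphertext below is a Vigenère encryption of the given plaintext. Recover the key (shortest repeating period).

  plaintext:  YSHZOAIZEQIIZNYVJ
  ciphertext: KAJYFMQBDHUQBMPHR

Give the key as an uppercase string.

MICZR

  i= 0: K-Y = 12 → M
  i= 1: A-S =  8 → I
  i= 2: J-H =  2 → C
  i= 3: Y-Z = 25 → Z
  i= 4: F-O = 17 → R
  i= 5: M-A = 12 → M
  i= 6: Q-I =  8 → I
  i= 7: B-Z =  2 → C
  i= 8: D-E = 25 → Z
  i= 9: H-Q = 17 → R
  i=10: U-I = 12 → M
  i=11: Q-I =  8 → I
  i=12: B-Z =  2 → C
  i=13: M-N = 25 → Z
  i=14: P-Y = 17 → R
  i=15: H-V = 12 → M
  i=16: R-J =  8 → I
  shifts repeat with period 5: MICZR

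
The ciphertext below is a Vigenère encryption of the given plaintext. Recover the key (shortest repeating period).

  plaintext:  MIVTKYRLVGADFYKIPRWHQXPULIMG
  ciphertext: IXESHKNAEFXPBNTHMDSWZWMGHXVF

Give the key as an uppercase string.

  i= 0: I-M = 22 → W
  i= 1: X-I = 15 → P
  i= 2: E-V =  9 → J
  i= 3: S-T = 25 → Z
  i= 4: H-K = 23 → X
  i= 5: K-Y = 12 → M
  i= 6: N-R = 22 → W
  i= 7: A-L = 15 → P
  i= 8: E-V =  9 → J
  i= 9: F-G = 25 → Z
  i=10: X-A = 23 → X
  i=11: P-D = 12 → M
  i=12: B-F = 22 → W
  i=13: N-Y = 15 → P
  i=14: T-K =  9 → J
  i=15: H-I = 25 → Z
  i=16: M-P = 23 → X
  i=17: D-R = 12 → M
  i=18: S-W = 22 → W
  i=19: W-H = 15 → P
  i=20: Z-Q =  9 → J
  i=21: W-X = 25 → Z
  i=22: M-P = 23 → X
  i=23: G-U = 12 → M
  i=24: H-L = 22 → W
  i=25: X-I = 15 → P
  i=26: V-M =  9 → J
  i=27: F-G = 25 → Z
  shifts repeat with period 6: WPJZXM

WPJZXM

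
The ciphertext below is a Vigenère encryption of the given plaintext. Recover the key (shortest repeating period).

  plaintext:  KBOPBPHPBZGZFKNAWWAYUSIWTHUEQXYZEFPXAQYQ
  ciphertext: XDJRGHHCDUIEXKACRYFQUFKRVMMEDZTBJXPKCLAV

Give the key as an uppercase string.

  i= 0: X-K = 13 → N
  i= 1: D-B =  2 → C
  i= 2: J-O = 21 → V
  i= 3: R-P =  2 → C
  i= 4: G-B =  5 → F
  i= 5: H-P = 18 → S
  i= 6: H-H =  0 → A
  i= 7: C-P = 13 → N
  i= 8: D-B =  2 → C
  i= 9: U-Z = 21 → V
  i=10: I-G =  2 → C
  i=11: E-Z =  5 → F
  i=12: X-F = 18 → S
  i=13: K-K =  0 → A
  i=14: A-N = 13 → N
  i=15: C-A =  2 → C
  i=16: R-W = 21 → V
  i=17: Y-W =  2 → C
  i=18: F-A =  5 → F
  i=19: Q-Y = 18 → S
  i=20: U-U =  0 → A
  i=21: F-S = 13 → N
  i=22: K-I =  2 → C
  i=23: R-W = 21 → V
  i=24: V-T =  2 → C
  i=25: M-H =  5 → F
  i=26: M-U = 18 → S
  i=27: E-E =  0 → A
  i=28: D-Q = 13 → N
  i=29: Z-X =  2 → C
  i=30: T-Y = 21 → V
  i=31: B-Z =  2 → C
  i=32: J-E =  5 → F
  i=33: X-F = 18 → S
  i=34: P-P =  0 → A
  i=35: K-X = 13 → N
  i=36: C-A =  2 → C
  i=37: L-Q = 21 → V
  i=38: A-Y =  2 → C
  i=39: V-Q =  5 → F
  shifts repeat with period 7: NCVCFSA

NCVCFSA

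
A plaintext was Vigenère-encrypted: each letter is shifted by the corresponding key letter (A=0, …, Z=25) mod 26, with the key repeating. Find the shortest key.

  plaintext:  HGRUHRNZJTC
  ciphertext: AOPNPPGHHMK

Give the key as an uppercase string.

  i= 0: A-H = 19 → T
  i= 1: O-G =  8 → I
  i= 2: P-R = 24 → Y
  i= 3: N-U = 19 → T
  i= 4: P-H =  8 → I
  i= 5: P-R = 24 → Y
  i= 6: G-N = 19 → T
  i= 7: H-Z =  8 → I
  i= 8: H-J = 24 → Y
  i= 9: M-T = 19 → T
  i=10: K-C =  8 → I
  shifts repeat with period 3: TIY

TIY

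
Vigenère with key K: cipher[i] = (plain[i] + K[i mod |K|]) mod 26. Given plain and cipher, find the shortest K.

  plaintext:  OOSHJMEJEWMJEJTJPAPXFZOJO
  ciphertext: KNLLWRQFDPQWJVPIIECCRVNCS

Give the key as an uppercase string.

WZTENFM

  i= 0: K-O = 22 → W
  i= 1: N-O = 25 → Z
  i= 2: L-S = 19 → T
  i= 3: L-H =  4 → E
  i= 4: W-J = 13 → N
  i= 5: R-M =  5 → F
  i= 6: Q-E = 12 → M
  i= 7: F-J = 22 → W
  i= 8: D-E = 25 → Z
  i= 9: P-W = 19 → T
  i=10: Q-M =  4 → E
  i=11: W-J = 13 → N
  i=12: J-E =  5 → F
  i=13: V-J = 12 → M
  i=14: P-T = 22 → W
  i=15: I-J = 25 → Z
  i=16: I-P = 19 → T
  i=17: E-A =  4 → E
  i=18: C-P = 13 → N
  i=19: C-X =  5 → F
  i=20: R-F = 12 → M
  i=21: V-Z = 22 → W
  i=22: N-O = 25 → Z
  i=23: C-J = 19 → T
  i=24: S-O =  4 → E
  shifts repeat with period 7: WZTENFM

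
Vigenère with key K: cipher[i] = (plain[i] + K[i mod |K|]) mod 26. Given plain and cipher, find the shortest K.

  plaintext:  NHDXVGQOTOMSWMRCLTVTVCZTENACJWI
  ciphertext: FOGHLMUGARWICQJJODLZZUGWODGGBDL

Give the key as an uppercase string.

  i= 0: F-N = 18 → S
  i= 1: O-H =  7 → H
  i= 2: G-D =  3 → D
  i= 3: H-X = 10 → K
  i= 4: L-V = 16 → Q
  i= 5: M-G =  6 → G
  i= 6: U-Q =  4 → E
  i= 7: G-O = 18 → S
  i= 8: A-T =  7 → H
  i= 9: R-O =  3 → D
  i=10: W-M = 10 → K
  i=11: I-S = 16 → Q
  i=12: C-W =  6 → G
  i=13: Q-M =  4 → E
  i=14: J-R = 18 → S
  i=15: J-C =  7 → H
  i=16: O-L =  3 → D
  i=17: D-T = 10 → K
  i=18: L-V = 16 → Q
  i=19: Z-T =  6 → G
  i=20: Z-V =  4 → E
  i=21: U-C = 18 → S
  i=22: G-Z =  7 → H
  i=23: W-T =  3 → D
  i=24: O-E = 10 → K
  i=25: D-N = 16 → Q
  i=26: G-A =  6 → G
  i=27: G-C =  4 → E
  i=28: B-J = 18 → S
  i=29: D-W =  7 → H
  i=30: L-I =  3 → D
  shifts repeat with period 7: SHDKQGE

SHDKQGE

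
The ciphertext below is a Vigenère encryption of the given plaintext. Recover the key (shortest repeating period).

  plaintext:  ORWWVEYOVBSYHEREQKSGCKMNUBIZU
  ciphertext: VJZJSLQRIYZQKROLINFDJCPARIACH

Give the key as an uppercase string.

  i= 0: V-O =  7 → H
  i= 1: J-R = 18 → S
  i= 2: Z-W =  3 → D
  i= 3: J-W = 13 → N
  i= 4: S-V = 23 → X
  i= 5: L-E =  7 → H
  i= 6: Q-Y = 18 → S
  i= 7: R-O =  3 → D
  i= 8: I-V = 13 → N
  i= 9: Y-B = 23 → X
  i=10: Z-S =  7 → H
  i=11: Q-Y = 18 → S
  i=12: K-H =  3 → D
  i=13: R-E = 13 → N
  i=14: O-R = 23 → X
  i=15: L-E =  7 → H
  i=16: I-Q = 18 → S
  i=17: N-K =  3 → D
  i=18: F-S = 13 → N
  i=19: D-G = 23 → X
  i=20: J-C =  7 → H
  i=21: C-K = 18 → S
  i=22: P-M =  3 → D
  i=23: A-N = 13 → N
  i=24: R-U = 23 → X
  i=25: I-B =  7 → H
  i=26: A-I = 18 → S
  i=27: C-Z =  3 → D
  i=28: H-U = 13 → N
  shifts repeat with period 5: HSDNX

HSDNX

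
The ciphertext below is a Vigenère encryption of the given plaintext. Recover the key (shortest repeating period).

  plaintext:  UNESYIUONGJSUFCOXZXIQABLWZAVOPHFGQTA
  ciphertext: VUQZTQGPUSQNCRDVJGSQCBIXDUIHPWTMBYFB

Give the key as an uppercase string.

BHMHVIM

  i= 0: V-U =  1 → B
  i= 1: U-N =  7 → H
  i= 2: Q-E = 12 → M
  i= 3: Z-S =  7 → H
  i= 4: T-Y = 21 → V
  i= 5: Q-I =  8 → I
  i= 6: G-U = 12 → M
  i= 7: P-O =  1 → B
  i= 8: U-N =  7 → H
  i= 9: S-G = 12 → M
  i=10: Q-J =  7 → H
  i=11: N-S = 21 → V
  i=12: C-U =  8 → I
  i=13: R-F = 12 → M
  i=14: D-C =  1 → B
  i=15: V-O =  7 → H
  i=16: J-X = 12 → M
  i=17: G-Z =  7 → H
  i=18: S-X = 21 → V
  i=19: Q-I =  8 → I
  i=20: C-Q = 12 → M
  i=21: B-A =  1 → B
  i=22: I-B =  7 → H
  i=23: X-L = 12 → M
  i=24: D-W =  7 → H
  i=25: U-Z = 21 → V
  i=26: I-A =  8 → I
  i=27: H-V = 12 → M
  i=28: P-O =  1 → B
  i=29: W-P =  7 → H
  i=30: T-H = 12 → M
  i=31: M-F =  7 → H
  i=32: B-G = 21 → V
  i=33: Y-Q =  8 → I
  i=34: F-T = 12 → M
  i=35: B-A =  1 → B
  shifts repeat with period 7: BHMHVIM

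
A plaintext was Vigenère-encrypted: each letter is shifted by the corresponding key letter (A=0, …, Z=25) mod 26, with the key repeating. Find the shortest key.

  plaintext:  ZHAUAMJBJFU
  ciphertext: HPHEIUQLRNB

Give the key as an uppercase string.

IIHK

  i= 0: H-Z =  8 → I
  i= 1: P-H =  8 → I
  i= 2: H-A =  7 → H
  i= 3: E-U = 10 → K
  i= 4: I-A =  8 → I
  i= 5: U-M =  8 → I
  i= 6: Q-J =  7 → H
  i= 7: L-B = 10 → K
  i= 8: R-J =  8 → I
  i= 9: N-F =  8 → I
  i=10: B-U =  7 → H
  shifts repeat with period 4: IIHK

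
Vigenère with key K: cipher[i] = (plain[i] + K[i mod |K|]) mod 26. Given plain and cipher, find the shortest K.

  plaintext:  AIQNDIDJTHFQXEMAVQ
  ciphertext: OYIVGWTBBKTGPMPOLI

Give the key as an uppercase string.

  i= 0: O-A = 14 → O
  i= 1: Y-I = 16 → Q
  i= 2: I-Q = 18 → S
  i= 3: V-N =  8 → I
  i= 4: G-D =  3 → D
  i= 5: W-I = 14 → O
  i= 6: T-D = 16 → Q
  i= 7: B-J = 18 → S
  i= 8: B-T =  8 → I
  i= 9: K-H =  3 → D
  i=10: T-F = 14 → O
  i=11: G-Q = 16 → Q
  i=12: P-X = 18 → S
  i=13: M-E =  8 → I
  i=14: P-M =  3 → D
  i=15: O-A = 14 → O
  i=16: L-V = 16 → Q
  i=17: I-Q = 18 → S
  shifts repeat with period 5: OQSID

OQSID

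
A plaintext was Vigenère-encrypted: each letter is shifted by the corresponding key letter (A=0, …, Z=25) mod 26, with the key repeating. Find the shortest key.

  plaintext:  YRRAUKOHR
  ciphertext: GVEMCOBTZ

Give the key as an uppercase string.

  i= 0: G-Y =  8 → I
  i= 1: V-R =  4 → E
  i= 2: E-R = 13 → N
  i= 3: M-A = 12 → M
  i= 4: C-U =  8 → I
  i= 5: O-K =  4 → E
  i= 6: B-O = 13 → N
  i= 7: T-H = 12 → M
  i= 8: Z-R =  8 → I
  shifts repeat with period 4: IENM

IENM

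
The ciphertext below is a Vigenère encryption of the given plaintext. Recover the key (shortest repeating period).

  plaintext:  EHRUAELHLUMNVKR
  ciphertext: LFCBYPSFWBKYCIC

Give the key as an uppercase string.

  i= 0: L-E =  7 → H
  i= 1: F-H = 24 → Y
  i= 2: C-R = 11 → L
  i= 3: B-U =  7 → H
  i= 4: Y-A = 24 → Y
  i= 5: P-E = 11 → L
  i= 6: S-L =  7 → H
  i= 7: F-H = 24 → Y
  i= 8: W-L = 11 → L
  i= 9: B-U =  7 → H
  i=10: K-M = 24 → Y
  i=11: Y-N = 11 → L
  i=12: C-V =  7 → H
  i=13: I-K = 24 → Y
  i=14: C-R = 11 → L
  shifts repeat with period 3: HYL

HYL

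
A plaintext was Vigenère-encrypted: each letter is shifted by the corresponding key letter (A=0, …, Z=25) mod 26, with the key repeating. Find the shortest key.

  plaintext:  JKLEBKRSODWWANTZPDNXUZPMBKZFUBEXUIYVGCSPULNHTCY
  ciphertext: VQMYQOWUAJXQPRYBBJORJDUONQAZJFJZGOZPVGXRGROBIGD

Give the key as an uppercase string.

MGBUPEFC

  i= 0: V-J = 12 → M
  i= 1: Q-K =  6 → G
  i= 2: M-L =  1 → B
  i= 3: Y-E = 20 → U
  i= 4: Q-B = 15 → P
  i= 5: O-K =  4 → E
  i= 6: W-R =  5 → F
  i= 7: U-S =  2 → C
  i= 8: A-O = 12 → M
  i= 9: J-D =  6 → G
  i=10: X-W =  1 → B
  i=11: Q-W = 20 → U
  i=12: P-A = 15 → P
  i=13: R-N =  4 → E
  i=14: Y-T =  5 → F
  i=15: B-Z =  2 → C
  i=16: B-P = 12 → M
  i=17: J-D =  6 → G
  i=18: O-N =  1 → B
  i=19: R-X = 20 → U
  i=20: J-U = 15 → P
  i=21: D-Z =  4 → E
  i=22: U-P =  5 → F
  i=23: O-M =  2 → C
  i=24: N-B = 12 → M
  i=25: Q-K =  6 → G
  i=26: A-Z =  1 → B
  i=27: Z-F = 20 → U
  i=28: J-U = 15 → P
  i=29: F-B =  4 → E
  i=30: J-E =  5 → F
  i=31: Z-X =  2 → C
  i=32: G-U = 12 → M
  i=33: O-I =  6 → G
  i=34: Z-Y =  1 → B
  i=35: P-V = 20 → U
  i=36: V-G = 15 → P
  i=37: G-C =  4 → E
  i=38: X-S =  5 → F
  i=39: R-P =  2 → C
  i=40: G-U = 12 → M
  i=41: R-L =  6 → G
  i=42: O-N =  1 → B
  i=43: B-H = 20 → U
  i=44: I-T = 15 → P
  i=45: G-C =  4 → E
  i=46: D-Y =  5 → F
  shifts repeat with period 8: MGBUPEFC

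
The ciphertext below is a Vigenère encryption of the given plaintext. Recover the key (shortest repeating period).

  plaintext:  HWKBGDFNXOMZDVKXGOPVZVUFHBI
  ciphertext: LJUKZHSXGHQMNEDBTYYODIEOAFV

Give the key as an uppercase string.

  i= 0: L-H =  4 → E
  i= 1: J-W = 13 → N
  i= 2: U-K = 10 → K
  i= 3: K-B =  9 → J
  i= 4: Z-G = 19 → T
  i= 5: H-D =  4 → E
  i= 6: S-F = 13 → N
  i= 7: X-N = 10 → K
  i= 8: G-X =  9 → J
  i= 9: H-O = 19 → T
  i=10: Q-M =  4 → E
  i=11: M-Z = 13 → N
  i=12: N-D = 10 → K
  i=13: E-V =  9 → J
  i=14: D-K = 19 → T
  i=15: B-X =  4 → E
  i=16: T-G = 13 → N
  i=17: Y-O = 10 → K
  i=18: Y-P =  9 → J
  i=19: O-V = 19 → T
  i=20: D-Z =  4 → E
  i=21: I-V = 13 → N
  i=22: E-U = 10 → K
  i=23: O-F =  9 → J
  i=24: A-H = 19 → T
  i=25: F-B =  4 → E
  i=26: V-I = 13 → N
  shifts repeat with period 5: ENKJT

ENKJT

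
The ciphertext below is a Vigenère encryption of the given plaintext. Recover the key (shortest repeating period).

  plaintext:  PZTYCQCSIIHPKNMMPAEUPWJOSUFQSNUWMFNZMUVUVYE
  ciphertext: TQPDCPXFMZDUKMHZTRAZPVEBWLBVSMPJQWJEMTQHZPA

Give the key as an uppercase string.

  i= 0: T-P =  4 → E
  i= 1: Q-Z = 17 → R
  i= 2: P-T = 22 → W
  i= 3: D-Y =  5 → F
  i= 4: C-C =  0 → A
  i= 5: P-Q = 25 → Z
  i= 6: X-C = 21 → V
  i= 7: F-S = 13 → N
  i= 8: M-I =  4 → E
  i= 9: Z-I = 17 → R
  i=10: D-H = 22 → W
  i=11: U-P =  5 → F
  i=12: K-K =  0 → A
  i=13: M-N = 25 → Z
  i=14: H-M = 21 → V
  i=15: Z-M = 13 → N
  i=16: T-P =  4 → E
  i=17: R-A = 17 → R
  i=18: A-E = 22 → W
  i=19: Z-U =  5 → F
  i=20: P-P =  0 → A
  i=21: V-W = 25 → Z
  i=22: E-J = 21 → V
  i=23: B-O = 13 → N
  i=24: W-S =  4 → E
  i=25: L-U = 17 → R
  i=26: B-F = 22 → W
  i=27: V-Q =  5 → F
  i=28: S-S =  0 → A
  i=29: M-N = 25 → Z
  i=30: P-U = 21 → V
  i=31: J-W = 13 → N
  i=32: Q-M =  4 → E
  i=33: W-F = 17 → R
  i=34: J-N = 22 → W
  i=35: E-Z =  5 → F
  i=36: M-M =  0 → A
  i=37: T-U = 25 → Z
  i=38: Q-V = 21 → V
  i=39: H-U = 13 → N
  i=40: Z-V =  4 → E
  i=41: P-Y = 17 → R
  i=42: A-E = 22 → W
  shifts repeat with period 8: ERWFAZVN

ERWFAZVN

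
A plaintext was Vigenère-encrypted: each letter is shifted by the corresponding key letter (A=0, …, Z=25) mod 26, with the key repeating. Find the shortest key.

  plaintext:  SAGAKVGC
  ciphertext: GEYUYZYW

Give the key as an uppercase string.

  i= 0: G-S = 14 → O
  i= 1: E-A =  4 → E
  i= 2: Y-G = 18 → S
  i= 3: U-A = 20 → U
  i= 4: Y-K = 14 → O
  i= 5: Z-V =  4 → E
  i= 6: Y-G = 18 → S
  i= 7: W-C = 20 → U
  shifts repeat with period 4: OESU

OESU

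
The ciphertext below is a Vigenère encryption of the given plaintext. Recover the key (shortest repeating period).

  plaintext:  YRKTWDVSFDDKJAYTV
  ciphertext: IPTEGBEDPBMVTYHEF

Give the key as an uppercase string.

KYJL

  i= 0: I-Y = 10 → K
  i= 1: P-R = 24 → Y
  i= 2: T-K =  9 → J
  i= 3: E-T = 11 → L
  i= 4: G-W = 10 → K
  i= 5: B-D = 24 → Y
  i= 6: E-V =  9 → J
  i= 7: D-S = 11 → L
  i= 8: P-F = 10 → K
  i= 9: B-D = 24 → Y
  i=10: M-D =  9 → J
  i=11: V-K = 11 → L
  i=12: T-J = 10 → K
  i=13: Y-A = 24 → Y
  i=14: H-Y =  9 → J
  i=15: E-T = 11 → L
  i=16: F-V = 10 → K
  shifts repeat with period 4: KYJL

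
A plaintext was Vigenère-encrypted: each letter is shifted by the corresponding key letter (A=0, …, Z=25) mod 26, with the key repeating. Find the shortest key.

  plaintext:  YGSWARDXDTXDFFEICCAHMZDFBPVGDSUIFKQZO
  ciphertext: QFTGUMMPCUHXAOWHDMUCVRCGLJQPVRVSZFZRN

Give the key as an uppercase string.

  i= 0: Q-Y = 18 → S
  i= 1: F-G = 25 → Z
  i= 2: T-S =  1 → B
  i= 3: G-W = 10 → K
  i= 4: U-A = 20 → U
  i= 5: M-R = 21 → V
  i= 6: M-D =  9 → J
  i= 7: P-X = 18 → S
  i= 8: C-D = 25 → Z
  i= 9: U-T =  1 → B
  i=10: H-X = 10 → K
  i=11: X-D = 20 → U
  i=12: A-F = 21 → V
  i=13: O-F =  9 → J
  i=14: W-E = 18 → S
  i=15: H-I = 25 → Z
  i=16: D-C =  1 → B
  i=17: M-C = 10 → K
  i=18: U-A = 20 → U
  i=19: C-H = 21 → V
  i=20: V-M =  9 → J
  i=21: R-Z = 18 → S
  i=22: C-D = 25 → Z
  i=23: G-F =  1 → B
  i=24: L-B = 10 → K
  i=25: J-P = 20 → U
  i=26: Q-V = 21 → V
  i=27: P-G =  9 → J
  i=28: V-D = 18 → S
  i=29: R-S = 25 → Z
  i=30: V-U =  1 → B
  i=31: S-I = 10 → K
  i=32: Z-F = 20 → U
  i=33: F-K = 21 → V
  i=34: Z-Q =  9 → J
  i=35: R-Z = 18 → S
  i=36: N-O = 25 → Z
  shifts repeat with period 7: SZBKUVJ

SZBKUVJ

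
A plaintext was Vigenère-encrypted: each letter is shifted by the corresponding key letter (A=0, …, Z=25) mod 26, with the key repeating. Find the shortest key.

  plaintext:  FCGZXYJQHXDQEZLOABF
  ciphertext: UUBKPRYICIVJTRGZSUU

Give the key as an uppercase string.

  i= 0: U-F = 15 → P
  i= 1: U-C = 18 → S
  i= 2: B-G = 21 → V
  i= 3: K-Z = 11 → L
  i= 4: P-X = 18 → S
  i= 5: R-Y = 19 → T
  i= 6: Y-J = 15 → P
  i= 7: I-Q = 18 → S
  i= 8: C-H = 21 → V
  i= 9: I-X = 11 → L
  i=10: V-D = 18 → S
  i=11: J-Q = 19 → T
  i=12: T-E = 15 → P
  i=13: R-Z = 18 → S
  i=14: G-L = 21 → V
  i=15: Z-O = 11 → L
  i=16: S-A = 18 → S
  i=17: U-B = 19 → T
  i=18: U-F = 15 → P
  shifts repeat with period 6: PSVLST

PSVLST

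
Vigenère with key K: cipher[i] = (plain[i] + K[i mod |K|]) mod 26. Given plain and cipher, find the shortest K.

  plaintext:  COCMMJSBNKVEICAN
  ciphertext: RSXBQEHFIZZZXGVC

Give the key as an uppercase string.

PEV

  i= 0: R-C = 15 → P
  i= 1: S-O =  4 → E
  i= 2: X-C = 21 → V
  i= 3: B-M = 15 → P
  i= 4: Q-M =  4 → E
  i= 5: E-J = 21 → V
  i= 6: H-S = 15 → P
  i= 7: F-B =  4 → E
  i= 8: I-N = 21 → V
  i= 9: Z-K = 15 → P
  i=10: Z-V =  4 → E
  i=11: Z-E = 21 → V
  i=12: X-I = 15 → P
  i=13: G-C =  4 → E
  i=14: V-A = 21 → V
  i=15: C-N = 15 → P
  shifts repeat with period 3: PEV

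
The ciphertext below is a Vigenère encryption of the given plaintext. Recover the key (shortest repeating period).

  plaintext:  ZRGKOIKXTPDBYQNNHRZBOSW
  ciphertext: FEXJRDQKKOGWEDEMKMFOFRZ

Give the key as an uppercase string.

GNRZDV

  i= 0: F-Z =  6 → G
  i= 1: E-R = 13 → N
  i= 2: X-G = 17 → R
  i= 3: J-K = 25 → Z
  i= 4: R-O =  3 → D
  i= 5: D-I = 21 → V
  i= 6: Q-K =  6 → G
  i= 7: K-X = 13 → N
  i= 8: K-T = 17 → R
  i= 9: O-P = 25 → Z
  i=10: G-D =  3 → D
  i=11: W-B = 21 → V
  i=12: E-Y =  6 → G
  i=13: D-Q = 13 → N
  i=14: E-N = 17 → R
  i=15: M-N = 25 → Z
  i=16: K-H =  3 → D
  i=17: M-R = 21 → V
  i=18: F-Z =  6 → G
  i=19: O-B = 13 → N
  i=20: F-O = 17 → R
  i=21: R-S = 25 → Z
  i=22: Z-W =  3 → D
  shifts repeat with period 6: GNRZDV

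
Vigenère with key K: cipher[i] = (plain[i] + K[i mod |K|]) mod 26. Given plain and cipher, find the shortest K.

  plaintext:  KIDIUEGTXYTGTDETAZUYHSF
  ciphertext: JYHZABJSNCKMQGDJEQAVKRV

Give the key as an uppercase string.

  i= 0: J-K = 25 → Z
  i= 1: Y-I = 16 → Q
  i= 2: H-D =  4 → E
  i= 3: Z-I = 17 → R
  i= 4: A-U =  6 → G
  i= 5: B-E = 23 → X
  i= 6: J-G =  3 → D
  i= 7: S-T = 25 → Z
  i= 8: N-X = 16 → Q
  i= 9: C-Y =  4 → E
  i=10: K-T = 17 → R
  i=11: M-G =  6 → G
  i=12: Q-T = 23 → X
  i=13: G-D =  3 → D
  i=14: D-E = 25 → Z
  i=15: J-T = 16 → Q
  i=16: E-A =  4 → E
  i=17: Q-Z = 17 → R
  i=18: A-U =  6 → G
  i=19: V-Y = 23 → X
  i=20: K-H =  3 → D
  i=21: R-S = 25 → Z
  i=22: V-F = 16 → Q
  shifts repeat with period 7: ZQERGXD

ZQERGXD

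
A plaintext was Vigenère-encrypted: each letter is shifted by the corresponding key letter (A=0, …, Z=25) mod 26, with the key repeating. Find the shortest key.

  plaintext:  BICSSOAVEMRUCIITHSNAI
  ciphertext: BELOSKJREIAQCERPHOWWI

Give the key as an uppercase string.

AWJW

  i= 0: B-B =  0 → A
  i= 1: E-I = 22 → W
  i= 2: L-C =  9 → J
  i= 3: O-S = 22 → W
  i= 4: S-S =  0 → A
  i= 5: K-O = 22 → W
  i= 6: J-A =  9 → J
  i= 7: R-V = 22 → W
  i= 8: E-E =  0 → A
  i= 9: I-M = 22 → W
  i=10: A-R =  9 → J
  i=11: Q-U = 22 → W
  i=12: C-C =  0 → A
  i=13: E-I = 22 → W
  i=14: R-I =  9 → J
  i=15: P-T = 22 → W
  i=16: H-H =  0 → A
  i=17: O-S = 22 → W
  i=18: W-N =  9 → J
  i=19: W-A = 22 → W
  i=20: I-I =  0 → A
  shifts repeat with period 4: AWJW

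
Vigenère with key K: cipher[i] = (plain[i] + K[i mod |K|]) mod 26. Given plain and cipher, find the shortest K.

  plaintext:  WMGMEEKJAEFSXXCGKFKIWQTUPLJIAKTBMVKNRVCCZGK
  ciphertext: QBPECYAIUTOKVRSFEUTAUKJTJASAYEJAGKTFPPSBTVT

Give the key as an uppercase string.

UPJSYUQZ

  i= 0: Q-W = 20 → U
  i= 1: B-M = 15 → P
  i= 2: P-G =  9 → J
  i= 3: E-M = 18 → S
  i= 4: C-E = 24 → Y
  i= 5: Y-E = 20 → U
  i= 6: A-K = 16 → Q
  i= 7: I-J = 25 → Z
  i= 8: U-A = 20 → U
  i= 9: T-E = 15 → P
  i=10: O-F =  9 → J
  i=11: K-S = 18 → S
  i=12: V-X = 24 → Y
  i=13: R-X = 20 → U
  i=14: S-C = 16 → Q
  i=15: F-G = 25 → Z
  i=16: E-K = 20 → U
  i=17: U-F = 15 → P
  i=18: T-K =  9 → J
  i=19: A-I = 18 → S
  i=20: U-W = 24 → Y
  i=21: K-Q = 20 → U
  i=22: J-T = 16 → Q
  i=23: T-U = 25 → Z
  i=24: J-P = 20 → U
  i=25: A-L = 15 → P
  i=26: S-J =  9 → J
  i=27: A-I = 18 → S
  i=28: Y-A = 24 → Y
  i=29: E-K = 20 → U
  i=30: J-T = 16 → Q
  i=31: A-B = 25 → Z
  i=32: G-M = 20 → U
  i=33: K-V = 15 → P
  i=34: T-K =  9 → J
  i=35: F-N = 18 → S
  i=36: P-R = 24 → Y
  i=37: P-V = 20 → U
  i=38: S-C = 16 → Q
  i=39: B-C = 25 → Z
  i=40: T-Z = 20 → U
  i=41: V-G = 15 → P
  i=42: T-K =  9 → J
  shifts repeat with period 8: UPJSYUQZ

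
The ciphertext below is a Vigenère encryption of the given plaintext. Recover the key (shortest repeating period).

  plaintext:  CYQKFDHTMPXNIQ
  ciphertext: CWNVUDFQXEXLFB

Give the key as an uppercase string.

AYXLP

  i= 0: C-C =  0 → A
  i= 1: W-Y = 24 → Y
  i= 2: N-Q = 23 → X
  i= 3: V-K = 11 → L
  i= 4: U-F = 15 → P
  i= 5: D-D =  0 → A
  i= 6: F-H = 24 → Y
  i= 7: Q-T = 23 → X
  i= 8: X-M = 11 → L
  i= 9: E-P = 15 → P
  i=10: X-X =  0 → A
  i=11: L-N = 24 → Y
  i=12: F-I = 23 → X
  i=13: B-Q = 11 → L
  shifts repeat with period 5: AYXLP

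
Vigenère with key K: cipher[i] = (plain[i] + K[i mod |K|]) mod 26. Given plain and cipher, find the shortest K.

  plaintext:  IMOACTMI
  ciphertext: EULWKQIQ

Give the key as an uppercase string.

  i= 0: E-I = 22 → W
  i= 1: U-M =  8 → I
  i= 2: L-O = 23 → X
  i= 3: W-A = 22 → W
  i= 4: K-C =  8 → I
  i= 5: Q-T = 23 → X
  i= 6: I-M = 22 → W
  i= 7: Q-I =  8 → I
  shifts repeat with period 3: WIX

WIX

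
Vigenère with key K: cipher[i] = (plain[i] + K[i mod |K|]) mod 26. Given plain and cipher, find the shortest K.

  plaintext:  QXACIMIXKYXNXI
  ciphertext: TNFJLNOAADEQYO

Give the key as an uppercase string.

  i= 0: T-Q =  3 → D
  i= 1: N-X = 16 → Q
  i= 2: F-A =  5 → F
  i= 3: J-C =  7 → H
  i= 4: L-I =  3 → D
  i= 5: N-M =  1 → B
  i= 6: O-I =  6 → G
  i= 7: A-X =  3 → D
  i= 8: A-K = 16 → Q
  i= 9: D-Y =  5 → F
  i=10: E-X =  7 → H
  i=11: Q-N =  3 → D
  i=12: Y-X =  1 → B
  i=13: O-I =  6 → G
  shifts repeat with period 7: DQFHDBG

DQFHDBG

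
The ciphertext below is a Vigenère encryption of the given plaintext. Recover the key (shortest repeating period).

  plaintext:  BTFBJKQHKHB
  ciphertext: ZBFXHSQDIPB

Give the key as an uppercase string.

  i= 0: Z-B = 24 → Y
  i= 1: B-T =  8 → I
  i= 2: F-F =  0 → A
  i= 3: X-B = 22 → W
  i= 4: H-J = 24 → Y
  i= 5: S-K =  8 → I
  i= 6: Q-Q =  0 → A
  i= 7: D-H = 22 → W
  i= 8: I-K = 24 → Y
  i= 9: P-H =  8 → I
  i=10: B-B =  0 → A
  shifts repeat with period 4: YIAW

YIAW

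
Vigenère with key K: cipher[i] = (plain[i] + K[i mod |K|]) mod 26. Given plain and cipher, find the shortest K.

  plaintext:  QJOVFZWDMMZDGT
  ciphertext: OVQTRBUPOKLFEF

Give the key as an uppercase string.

YMC

  i= 0: O-Q = 24 → Y
  i= 1: V-J = 12 → M
  i= 2: Q-O =  2 → C
  i= 3: T-V = 24 → Y
  i= 4: R-F = 12 → M
  i= 5: B-Z =  2 → C
  i= 6: U-W = 24 → Y
  i= 7: P-D = 12 → M
  i= 8: O-M =  2 → C
  i= 9: K-M = 24 → Y
  i=10: L-Z = 12 → M
  i=11: F-D =  2 → C
  i=12: E-G = 24 → Y
  i=13: F-T = 12 → M
  shifts repeat with period 3: YMC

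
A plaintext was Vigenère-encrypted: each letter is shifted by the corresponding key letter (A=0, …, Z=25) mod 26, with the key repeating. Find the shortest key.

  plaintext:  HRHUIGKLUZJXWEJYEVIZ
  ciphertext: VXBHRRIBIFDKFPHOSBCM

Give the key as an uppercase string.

OGUNJLYQ

  i= 0: V-H = 14 → O
  i= 1: X-R =  6 → G
  i= 2: B-H = 20 → U
  i= 3: H-U = 13 → N
  i= 4: R-I =  9 → J
  i= 5: R-G = 11 → L
  i= 6: I-K = 24 → Y
  i= 7: B-L = 16 → Q
  i= 8: I-U = 14 → O
  i= 9: F-Z =  6 → G
  i=10: D-J = 20 → U
  i=11: K-X = 13 → N
  i=12: F-W =  9 → J
  i=13: P-E = 11 → L
  i=14: H-J = 24 → Y
  i=15: O-Y = 16 → Q
  i=16: S-E = 14 → O
  i=17: B-V =  6 → G
  i=18: C-I = 20 → U
  i=19: M-Z = 13 → N
  shifts repeat with period 8: OGUNJLYQ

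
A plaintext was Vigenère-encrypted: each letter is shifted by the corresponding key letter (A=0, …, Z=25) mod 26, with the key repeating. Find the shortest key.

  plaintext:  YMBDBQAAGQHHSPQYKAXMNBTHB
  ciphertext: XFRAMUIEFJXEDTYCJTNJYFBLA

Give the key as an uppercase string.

ZTQXLEIE

  i= 0: X-Y = 25 → Z
  i= 1: F-M = 19 → T
  i= 2: R-B = 16 → Q
  i= 3: A-D = 23 → X
  i= 4: M-B = 11 → L
  i= 5: U-Q =  4 → E
  i= 6: I-A =  8 → I
  i= 7: E-A =  4 → E
  i= 8: F-G = 25 → Z
  i= 9: J-Q = 19 → T
  i=10: X-H = 16 → Q
  i=11: E-H = 23 → X
  i=12: D-S = 11 → L
  i=13: T-P =  4 → E
  i=14: Y-Q =  8 → I
  i=15: C-Y =  4 → E
  i=16: J-K = 25 → Z
  i=17: T-A = 19 → T
  i=18: N-X = 16 → Q
  i=19: J-M = 23 → X
  i=20: Y-N = 11 → L
  i=21: F-B =  4 → E
  i=22: B-T =  8 → I
  i=23: L-H =  4 → E
  i=24: A-B = 25 → Z
  shifts repeat with period 8: ZTQXLEIE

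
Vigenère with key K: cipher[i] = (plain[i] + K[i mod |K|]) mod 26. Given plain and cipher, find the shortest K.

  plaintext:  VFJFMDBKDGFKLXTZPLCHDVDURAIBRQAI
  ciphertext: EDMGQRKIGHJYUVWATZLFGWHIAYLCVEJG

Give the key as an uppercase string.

JYDBEO

  i= 0: E-V =  9 → J
  i= 1: D-F = 24 → Y
  i= 2: M-J =  3 → D
  i= 3: G-F =  1 → B
  i= 4: Q-M =  4 → E
  i= 5: R-D = 14 → O
  i= 6: K-B =  9 → J
  i= 7: I-K = 24 → Y
  i= 8: G-D =  3 → D
  i= 9: H-G =  1 → B
  i=10: J-F =  4 → E
  i=11: Y-K = 14 → O
  i=12: U-L =  9 → J
  i=13: V-X = 24 → Y
  i=14: W-T =  3 → D
  i=15: A-Z =  1 → B
  i=16: T-P =  4 → E
  i=17: Z-L = 14 → O
  i=18: L-C =  9 → J
  i=19: F-H = 24 → Y
  i=20: G-D =  3 → D
  i=21: W-V =  1 → B
  i=22: H-D =  4 → E
  i=23: I-U = 14 → O
  i=24: A-R =  9 → J
  i=25: Y-A = 24 → Y
  i=26: L-I =  3 → D
  i=27: C-B =  1 → B
  i=28: V-R =  4 → E
  i=29: E-Q = 14 → O
  i=30: J-A =  9 → J
  i=31: G-I = 24 → Y
  shifts repeat with period 6: JYDBEO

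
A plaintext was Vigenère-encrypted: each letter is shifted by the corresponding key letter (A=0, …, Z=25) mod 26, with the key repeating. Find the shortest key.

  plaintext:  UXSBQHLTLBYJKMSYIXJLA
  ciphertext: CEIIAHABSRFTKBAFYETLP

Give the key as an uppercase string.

IHQHKAP

  i= 0: C-U =  8 → I
  i= 1: E-X =  7 → H
  i= 2: I-S = 16 → Q
  i= 3: I-B =  7 → H
  i= 4: A-Q = 10 → K
  i= 5: H-H =  0 → A
  i= 6: A-L = 15 → P
  i= 7: B-T =  8 → I
  i= 8: S-L =  7 → H
  i= 9: R-B = 16 → Q
  i=10: F-Y =  7 → H
  i=11: T-J = 10 → K
  i=12: K-K =  0 → A
  i=13: B-M = 15 → P
  i=14: A-S =  8 → I
  i=15: F-Y =  7 → H
  i=16: Y-I = 16 → Q
  i=17: E-X =  7 → H
  i=18: T-J = 10 → K
  i=19: L-L =  0 → A
  i=20: P-A = 15 → P
  shifts repeat with period 7: IHQHKAP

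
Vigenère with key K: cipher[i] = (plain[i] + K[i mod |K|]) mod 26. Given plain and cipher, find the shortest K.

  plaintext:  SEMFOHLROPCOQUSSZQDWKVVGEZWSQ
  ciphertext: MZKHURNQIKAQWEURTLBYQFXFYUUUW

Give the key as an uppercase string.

UVYCGKCZ

  i= 0: M-S = 20 → U
  i= 1: Z-E = 21 → V
  i= 2: K-M = 24 → Y
  i= 3: H-F =  2 → C
  i= 4: U-O =  6 → G
  i= 5: R-H = 10 → K
  i= 6: N-L =  2 → C
  i= 7: Q-R = 25 → Z
  i= 8: I-O = 20 → U
  i= 9: K-P = 21 → V
  i=10: A-C = 24 → Y
  i=11: Q-O =  2 → C
  i=12: W-Q =  6 → G
  i=13: E-U = 10 → K
  i=14: U-S =  2 → C
  i=15: R-S = 25 → Z
  i=16: T-Z = 20 → U
  i=17: L-Q = 21 → V
  i=18: B-D = 24 → Y
  i=19: Y-W =  2 → C
  i=20: Q-K =  6 → G
  i=21: F-V = 10 → K
  i=22: X-V =  2 → C
  i=23: F-G = 25 → Z
  i=24: Y-E = 20 → U
  i=25: U-Z = 21 → V
  i=26: U-W = 24 → Y
  i=27: U-S =  2 → C
  i=28: W-Q =  6 → G
  shifts repeat with period 8: UVYCGKCZ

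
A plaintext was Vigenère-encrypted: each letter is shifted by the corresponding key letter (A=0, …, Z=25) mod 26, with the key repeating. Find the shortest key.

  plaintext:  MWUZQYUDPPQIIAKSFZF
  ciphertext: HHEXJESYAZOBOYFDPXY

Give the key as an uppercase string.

  i= 0: H-M = 21 → V
  i= 1: H-W = 11 → L
  i= 2: E-U = 10 → K
  i= 3: X-Z = 24 → Y
  i= 4: J-Q = 19 → T
  i= 5: E-Y =  6 → G
  i= 6: S-U = 24 → Y
  i= 7: Y-D = 21 → V
  i= 8: A-P = 11 → L
  i= 9: Z-P = 10 → K
  i=10: O-Q = 24 → Y
  i=11: B-I = 19 → T
  i=12: O-I =  6 → G
  i=13: Y-A = 24 → Y
  i=14: F-K = 21 → V
  i=15: D-S = 11 → L
  i=16: P-F = 10 → K
  i=17: X-Z = 24 → Y
  i=18: Y-F = 19 → T
  shifts repeat with period 7: VLKYTGY

VLKYTGY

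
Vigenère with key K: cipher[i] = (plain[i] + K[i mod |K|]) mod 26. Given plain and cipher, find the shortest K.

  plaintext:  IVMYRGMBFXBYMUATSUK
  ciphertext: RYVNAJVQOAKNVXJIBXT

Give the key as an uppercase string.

JDJP

  i= 0: R-I =  9 → J
  i= 1: Y-V =  3 → D
  i= 2: V-M =  9 → J
  i= 3: N-Y = 15 → P
  i= 4: A-R =  9 → J
  i= 5: J-G =  3 → D
  i= 6: V-M =  9 → J
  i= 7: Q-B = 15 → P
  i= 8: O-F =  9 → J
  i= 9: A-X =  3 → D
  i=10: K-B =  9 → J
  i=11: N-Y = 15 → P
  i=12: V-M =  9 → J
  i=13: X-U =  3 → D
  i=14: J-A =  9 → J
  i=15: I-T = 15 → P
  i=16: B-S =  9 → J
  i=17: X-U =  3 → D
  i=18: T-K =  9 → J
  shifts repeat with period 4: JDJP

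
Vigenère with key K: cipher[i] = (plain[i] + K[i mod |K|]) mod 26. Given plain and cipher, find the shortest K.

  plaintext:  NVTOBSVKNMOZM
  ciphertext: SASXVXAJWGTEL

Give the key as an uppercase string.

FFZJU

  i= 0: S-N =  5 → F
  i= 1: A-V =  5 → F
  i= 2: S-T = 25 → Z
  i= 3: X-O =  9 → J
  i= 4: V-B = 20 → U
  i= 5: X-S =  5 → F
  i= 6: A-V =  5 → F
  i= 7: J-K = 25 → Z
  i= 8: W-N =  9 → J
  i= 9: G-M = 20 → U
  i=10: T-O =  5 → F
  i=11: E-Z =  5 → F
  i=12: L-M = 25 → Z
  shifts repeat with period 5: FFZJU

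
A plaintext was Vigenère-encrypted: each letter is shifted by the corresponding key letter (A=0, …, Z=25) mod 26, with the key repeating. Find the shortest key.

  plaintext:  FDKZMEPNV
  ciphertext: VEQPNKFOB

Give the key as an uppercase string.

QBG

  i= 0: V-F = 16 → Q
  i= 1: E-D =  1 → B
  i= 2: Q-K =  6 → G
  i= 3: P-Z = 16 → Q
  i= 4: N-M =  1 → B
  i= 5: K-E =  6 → G
  i= 6: F-P = 16 → Q
  i= 7: O-N =  1 → B
  i= 8: B-V =  6 → G
  shifts repeat with period 3: QBG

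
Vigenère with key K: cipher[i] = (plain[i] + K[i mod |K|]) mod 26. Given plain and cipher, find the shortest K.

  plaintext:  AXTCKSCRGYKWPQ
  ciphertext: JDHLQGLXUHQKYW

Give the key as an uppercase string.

JGO

  i= 0: J-A =  9 → J
  i= 1: D-X =  6 → G
  i= 2: H-T = 14 → O
  i= 3: L-C =  9 → J
  i= 4: Q-K =  6 → G
  i= 5: G-S = 14 → O
  i= 6: L-C =  9 → J
  i= 7: X-R =  6 → G
  i= 8: U-G = 14 → O
  i= 9: H-Y =  9 → J
  i=10: Q-K =  6 → G
  i=11: K-W = 14 → O
  i=12: Y-P =  9 → J
  i=13: W-Q =  6 → G
  shifts repeat with period 3: JGO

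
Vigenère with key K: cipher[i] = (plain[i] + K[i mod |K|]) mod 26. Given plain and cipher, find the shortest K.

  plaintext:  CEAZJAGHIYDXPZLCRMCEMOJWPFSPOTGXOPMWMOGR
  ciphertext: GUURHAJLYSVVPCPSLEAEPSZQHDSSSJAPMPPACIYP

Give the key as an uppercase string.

EQUSYAD

  i= 0: G-C =  4 → E
  i= 1: U-E = 16 → Q
  i= 2: U-A = 20 → U
  i= 3: R-Z = 18 → S
  i= 4: H-J = 24 → Y
  i= 5: A-A =  0 → A
  i= 6: J-G =  3 → D
  i= 7: L-H =  4 → E
  i= 8: Y-I = 16 → Q
  i= 9: S-Y = 20 → U
  i=10: V-D = 18 → S
  i=11: V-X = 24 → Y
  i=12: P-P =  0 → A
  i=13: C-Z =  3 → D
  i=14: P-L =  4 → E
  i=15: S-C = 16 → Q
  i=16: L-R = 20 → U
  i=17: E-M = 18 → S
  i=18: A-C = 24 → Y
  i=19: E-E =  0 → A
  i=20: P-M =  3 → D
  i=21: S-O =  4 → E
  i=22: Z-J = 16 → Q
  i=23: Q-W = 20 → U
  i=24: H-P = 18 → S
  i=25: D-F = 24 → Y
  i=26: S-S =  0 → A
  i=27: S-P =  3 → D
  i=28: S-O =  4 → E
  i=29: J-T = 16 → Q
  i=30: A-G = 20 → U
  i=31: P-X = 18 → S
  i=32: M-O = 24 → Y
  i=33: P-P =  0 → A
  i=34: P-M =  3 → D
  i=35: A-W =  4 → E
  i=36: C-M = 16 → Q
  i=37: I-O = 20 → U
  i=38: Y-G = 18 → S
  i=39: P-R = 24 → Y
  shifts repeat with period 7: EQUSYAD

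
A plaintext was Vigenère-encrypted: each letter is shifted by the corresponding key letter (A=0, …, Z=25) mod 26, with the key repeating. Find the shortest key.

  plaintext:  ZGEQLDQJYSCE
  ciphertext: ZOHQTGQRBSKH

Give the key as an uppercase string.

AID

  i= 0: Z-Z =  0 → A
  i= 1: O-G =  8 → I
  i= 2: H-E =  3 → D
  i= 3: Q-Q =  0 → A
  i= 4: T-L =  8 → I
  i= 5: G-D =  3 → D
  i= 6: Q-Q =  0 → A
  i= 7: R-J =  8 → I
  i= 8: B-Y =  3 → D
  i= 9: S-S =  0 → A
  i=10: K-C =  8 → I
  i=11: H-E =  3 → D
  shifts repeat with period 3: AID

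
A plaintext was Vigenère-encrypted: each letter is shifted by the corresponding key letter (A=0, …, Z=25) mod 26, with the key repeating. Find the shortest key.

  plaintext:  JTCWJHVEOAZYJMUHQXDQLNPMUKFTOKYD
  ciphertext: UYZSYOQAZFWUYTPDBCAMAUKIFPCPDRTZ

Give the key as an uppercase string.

  i= 0: U-J = 11 → L
  i= 1: Y-T =  5 → F
  i= 2: Z-C = 23 → X
  i= 3: S-W = 22 → W
  i= 4: Y-J = 15 → P
  i= 5: O-H =  7 → H
  i= 6: Q-V = 21 → V
  i= 7: A-E = 22 → W
  i= 8: Z-O = 11 → L
  i= 9: F-A =  5 → F
  i=10: W-Z = 23 → X
  i=11: U-Y = 22 → W
  i=12: Y-J = 15 → P
  i=13: T-M =  7 → H
  i=14: P-U = 21 → V
  i=15: D-H = 22 → W
  i=16: B-Q = 11 → L
  i=17: C-X =  5 → F
  i=18: A-D = 23 → X
  i=19: M-Q = 22 → W
  i=20: A-L = 15 → P
  i=21: U-N =  7 → H
  i=22: K-P = 21 → V
  i=23: I-M = 22 → W
  i=24: F-U = 11 → L
  i=25: P-K =  5 → F
  i=26: C-F = 23 → X
  i=27: P-T = 22 → W
  i=28: D-O = 15 → P
  i=29: R-K =  7 → H
  i=30: T-Y = 21 → V
  i=31: Z-D = 22 → W
  shifts repeat with period 8: LFXWPHVW

LFXWPHVW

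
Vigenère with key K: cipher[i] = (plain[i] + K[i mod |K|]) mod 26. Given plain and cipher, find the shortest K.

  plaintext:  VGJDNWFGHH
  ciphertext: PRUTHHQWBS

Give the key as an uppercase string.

ULLQ

  i= 0: P-V = 20 → U
  i= 1: R-G = 11 → L
  i= 2: U-J = 11 → L
  i= 3: T-D = 16 → Q
  i= 4: H-N = 20 → U
  i= 5: H-W = 11 → L
  i= 6: Q-F = 11 → L
  i= 7: W-G = 16 → Q
  i= 8: B-H = 20 → U
  i= 9: S-H = 11 → L
  shifts repeat with period 4: ULLQ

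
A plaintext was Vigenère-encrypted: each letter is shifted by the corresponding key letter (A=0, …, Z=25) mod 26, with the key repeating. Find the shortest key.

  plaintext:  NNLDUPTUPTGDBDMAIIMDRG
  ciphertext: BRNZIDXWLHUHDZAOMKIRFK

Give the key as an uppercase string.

  i= 0: B-N = 14 → O
  i= 1: R-N =  4 → E
  i= 2: N-L =  2 → C
  i= 3: Z-D = 22 → W
  i= 4: I-U = 14 → O
  i= 5: D-P = 14 → O
  i= 6: X-T =  4 → E
  i= 7: W-U =  2 → C
  i= 8: L-P = 22 → W
  i= 9: H-T = 14 → O
  i=10: U-G = 14 → O
  i=11: H-D =  4 → E
  i=12: D-B =  2 → C
  i=13: Z-D = 22 → W
  i=14: A-M = 14 → O
  i=15: O-A = 14 → O
  i=16: M-I =  4 → E
  i=17: K-I =  2 → C
  i=18: I-M = 22 → W
  i=19: R-D = 14 → O
  i=20: F-R = 14 → O
  i=21: K-G =  4 → E
  shifts repeat with period 5: OECWO

OECWO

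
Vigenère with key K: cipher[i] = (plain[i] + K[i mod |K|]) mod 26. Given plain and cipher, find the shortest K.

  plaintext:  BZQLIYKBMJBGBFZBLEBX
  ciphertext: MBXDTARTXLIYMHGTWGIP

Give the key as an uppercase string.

  i= 0: M-B = 11 → L
  i= 1: B-Z =  2 → C
  i= 2: X-Q =  7 → H
  i= 3: D-L = 18 → S
  i= 4: T-I = 11 → L
  i= 5: A-Y =  2 → C
  i= 6: R-K =  7 → H
  i= 7: T-B = 18 → S
  i= 8: X-M = 11 → L
  i= 9: L-J =  2 → C
  i=10: I-B =  7 → H
  i=11: Y-G = 18 → S
  i=12: M-B = 11 → L
  i=13: H-F =  2 → C
  i=14: G-Z =  7 → H
  i=15: T-B = 18 → S
  i=16: W-L = 11 → L
  i=17: G-E =  2 → C
  i=18: I-B =  7 → H
  i=19: P-X = 18 → S
  shifts repeat with period 4: LCHS

LCHS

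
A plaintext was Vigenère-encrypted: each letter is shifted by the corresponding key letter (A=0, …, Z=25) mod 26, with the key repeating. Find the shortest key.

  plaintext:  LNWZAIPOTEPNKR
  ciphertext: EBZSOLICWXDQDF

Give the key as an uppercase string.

  i= 0: E-L = 19 → T
  i= 1: B-N = 14 → O
  i= 2: Z-W =  3 → D
  i= 3: S-Z = 19 → T
  i= 4: O-A = 14 → O
  i= 5: L-I =  3 → D
  i= 6: I-P = 19 → T
  i= 7: C-O = 14 → O
  i= 8: W-T =  3 → D
  i= 9: X-E = 19 → T
  i=10: D-P = 14 → O
  i=11: Q-N =  3 → D
  i=12: D-K = 19 → T
  i=13: F-R = 14 → O
  shifts repeat with period 3: TOD

TOD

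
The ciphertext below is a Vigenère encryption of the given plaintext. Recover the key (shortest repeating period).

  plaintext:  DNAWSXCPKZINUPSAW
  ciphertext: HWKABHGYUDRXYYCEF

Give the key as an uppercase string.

EJK

  i= 0: H-D =  4 → E
  i= 1: W-N =  9 → J
  i= 2: K-A = 10 → K
  i= 3: A-W =  4 → E
  i= 4: B-S =  9 → J
  i= 5: H-X = 10 → K
  i= 6: G-C =  4 → E
  i= 7: Y-P =  9 → J
  i= 8: U-K = 10 → K
  i= 9: D-Z =  4 → E
  i=10: R-I =  9 → J
  i=11: X-N = 10 → K
  i=12: Y-U =  4 → E
  i=13: Y-P =  9 → J
  i=14: C-S = 10 → K
  i=15: E-A =  4 → E
  i=16: F-W =  9 → J
  shifts repeat with period 3: EJK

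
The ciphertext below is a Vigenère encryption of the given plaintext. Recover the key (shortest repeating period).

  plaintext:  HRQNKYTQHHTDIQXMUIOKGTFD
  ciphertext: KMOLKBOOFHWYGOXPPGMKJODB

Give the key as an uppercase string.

  i= 0: K-H =  3 → D
  i= 1: M-R = 21 → V
  i= 2: O-Q = 24 → Y
  i= 3: L-N = 24 → Y
  i= 4: K-K =  0 → A
  i= 5: B-Y =  3 → D
  i= 6: O-T = 21 → V
  i= 7: O-Q = 24 → Y
  i= 8: F-H = 24 → Y
  i= 9: H-H =  0 → A
  i=10: W-T =  3 → D
  i=11: Y-D = 21 → V
  i=12: G-I = 24 → Y
  i=13: O-Q = 24 → Y
  i=14: X-X =  0 → A
  i=15: P-M =  3 → D
  i=16: P-U = 21 → V
  i=17: G-I = 24 → Y
  i=18: M-O = 24 → Y
  i=19: K-K =  0 → A
  i=20: J-G =  3 → D
  i=21: O-T = 21 → V
  i=22: D-F = 24 → Y
  i=23: B-D = 24 → Y
  shifts repeat with period 5: DVYYA

DVYYA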